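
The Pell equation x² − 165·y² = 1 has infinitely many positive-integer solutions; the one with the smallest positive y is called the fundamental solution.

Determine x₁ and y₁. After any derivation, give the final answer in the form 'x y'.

[12; 1,5,2,5,1,24] for √165; ℓ=6 ⇒ convergent index 5
a_0=12:  p_0=12·1+0=12,  q_0=12·0+1=1
a_1=1:  p_1=1·12+1=13,  q_1=1·1+0=1
a_2=5:  p_2=5·13+12=77,  q_2=5·1+1=6
a_3=2:  p_3=2·77+13=167,  q_3=2·6+1=13
a_4=5:  p_4=5·167+77=912,  q_4=5·13+6=71
a_5=1:  p_5=1·912+167=1079,  q_5=1·71+13=84
→ (1079, 84).  Check: 1079²=1164241, 165·84²=1164240, difference 1.

1079 84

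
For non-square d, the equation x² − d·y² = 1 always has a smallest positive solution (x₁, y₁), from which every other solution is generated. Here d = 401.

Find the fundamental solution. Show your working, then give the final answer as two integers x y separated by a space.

√401 → a₀=20, period (40); ℓ=1 odd so k=1
a_0=20:  p_0=20·1+0=20,  q_0=20·0+1=1
a_1=40:  p_1=40·20+1=801,  q_1=40·1+0=40
fundamental: x₁=801, y₁=40  (since 641601 − 401·1600 = 1)

801 40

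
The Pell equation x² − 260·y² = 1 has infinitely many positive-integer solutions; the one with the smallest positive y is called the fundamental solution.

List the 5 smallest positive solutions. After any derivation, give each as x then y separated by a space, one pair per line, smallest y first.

d=260: √d = [16; 8,32] (ℓ=2, even), read p_1/q_1
i=0: a=16 ⇒ p=16, q=1
i=1: a=8 ⇒ p=129, q=8
fundamental: x₁=129, y₁=8  (since 16641 − 260·64 = 1)
n=2: (129,8)∘(129,8) = (129·129+260·8·8, 129·8+8·129) = (33281,2064)
n=3: (33281,2064)∘(129,8) = (129·33281+260·8·2064, 129·2064+8·33281) = (8586369,532504)
n=4: (8586369,532504)∘(129,8) = (129·8586369+260·8·532504, 129·532504+8·8586369) = (2215249921,137383968)
n=5: (2215249921,137383968)∘(129,8) = (129·2215249921+260·8·137383968, 129·137383968+8·2215249921) = (571525893249,35444531240)

129 8
33281 2064
8586369 532504
2215249921 137383968
571525893249 35444531240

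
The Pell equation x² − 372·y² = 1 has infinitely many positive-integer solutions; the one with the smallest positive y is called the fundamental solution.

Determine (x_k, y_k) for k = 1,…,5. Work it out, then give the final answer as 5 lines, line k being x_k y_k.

√372 → a₀=19, period (3,2,12,2,3,38); ℓ=6 even so k=5
a_0=19:  p_0=19·1+0=19,  q_0=19·0+1=1
…
a_2=2:  p_2=2·58+19=135,  q_2=2·3+1=7
…
a_4=2:  p_4=2·1678+135=3491,  q_4=2·87+7=181
a_5=3:  p_5=3·3491+1678=12151,  q_5=3·181+87=630
(x₁, y₁) = (12151, 630);  12151² − 372·630² = 1 ✓
n=2: (12151,630)∘(12151,630) = (12151·12151+372·630·630, 12151·630+630·12151) = (295293601,15310260)
n=3: (295293601,15310260)∘(12151,630) = (12151·295293601+372·630·15310260, 12151·15310260+630·295293601) = (7176225079351,372069937890)
n=4: (7176225079351,372069937890)∘(12151,630) = (12151·7176225079351+372·630·372069937890, 12151·372069937890+630·7176225079351) = (174396621583094401,9042043615292520)
n=5: (174396621583094401,9042043615292520)∘(12151,630) = (12151·174396621583094401+372·630·9042043615292520, 12151·9042043615292520+630·174396621583094401) = (4238186690536135053751,219739743566768883150)

12151 630
295293601 15310260
7176225079351 372069937890
174396621583094401 9042043615292520
4238186690536135053751 219739743566768883150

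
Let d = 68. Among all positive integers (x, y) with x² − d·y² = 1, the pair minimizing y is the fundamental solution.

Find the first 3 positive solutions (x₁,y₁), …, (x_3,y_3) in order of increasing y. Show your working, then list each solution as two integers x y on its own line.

√68 = [8; 4,16, …], period ℓ=2 (even) → k=1
k=0  a_k=8  p_k/q_k = 8/1
k=1  a_k=4  p_k/q_k = 33/4
fundamental: x₁=33, y₁=4  (since 1089 − 68·16 = 1)
(33+4√68)^2 = 2177 + 264√68
(33+4√68)^3 = 143649 + 17420√68

33 4
2177 264
143649 17420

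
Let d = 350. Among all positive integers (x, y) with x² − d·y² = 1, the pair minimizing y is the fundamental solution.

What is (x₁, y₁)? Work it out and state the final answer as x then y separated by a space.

449 24

d=350: √d = [18; 1,2,2,2,1,36] (ℓ=6, even), read p_5/q_5
i=0: a=18 ⇒ p=18, q=1
i=1: a=1 ⇒ p=19, q=1
…
i=4: a=2 ⇒ p=318, q=17
i=5: a=1 ⇒ p=449, q=24
fundamental: x₁=449, y₁=24  (since 201601 − 350·576 = 1)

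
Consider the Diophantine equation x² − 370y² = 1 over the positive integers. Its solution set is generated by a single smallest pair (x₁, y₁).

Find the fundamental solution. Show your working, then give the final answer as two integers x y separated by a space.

213859 11118

√370 = [19; 4,4,38, …], period ℓ=3 (odd) → k=5
k=0  a_k=19  p_k/q_k = 19/1
…
k=4  a_k=4  p_k/q_k = 50339/2617
k=5  a_k=4  p_k/q_k = 213859/11118
fundamental: x₁=213859, y₁=11118  (since 45735671881 − 370·123609924 = 1)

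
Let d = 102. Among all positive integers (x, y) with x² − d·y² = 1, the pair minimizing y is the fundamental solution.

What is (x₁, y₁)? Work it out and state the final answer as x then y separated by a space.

101 10

d=102: √d = [10; 10,20] (ℓ=2, even), read p_1/q_1
i=0: a=10 ⇒ p=10, q=1
i=1: a=10 ⇒ p=101, q=10
→ (101, 10).  Check: 101²=10201, 102·10²=10200, difference 1.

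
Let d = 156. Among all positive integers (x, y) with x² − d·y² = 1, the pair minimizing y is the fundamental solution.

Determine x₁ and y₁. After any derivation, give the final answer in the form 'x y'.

√156 → a₀=12, period (2,24); ℓ=2 even so k=1
step 0: (12, 1)  from 12·(1,0) + (0,1)
step 1: (25, 2)  from 2·(12,1) + (1,0)
→ (25, 2).  Check: 25²=625, 156·2²=624, difference 1.

25 2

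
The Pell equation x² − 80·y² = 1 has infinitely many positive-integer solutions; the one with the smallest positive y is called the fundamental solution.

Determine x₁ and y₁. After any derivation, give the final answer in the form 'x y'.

d=80: √d = [8; 1,16] (ℓ=2, even), read p_1/q_1
k=0  a_k=8  p_k/q_k = 8/1
k=1  a_k=1  p_k/q_k = 9/1
→ (9, 1).  Check: 9²=81, 80·1²=80, difference 1.

9 1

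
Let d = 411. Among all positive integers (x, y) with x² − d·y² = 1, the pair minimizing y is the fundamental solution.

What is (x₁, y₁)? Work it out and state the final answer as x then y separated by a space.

d=411: √d = [20; 3,1,1,1,19,1,1,1,3,40] (ℓ=10, even), read p_9/q_9
step 0: (20, 1)  from 20·(1,0) + (0,1)
…
step 2: (81, 4)  from 1·(61,3) + (20,1)
step 3: (142, 7)  from 1·(81,4) + (61,3)
step 4: (223, 11)  from 1·(142,7) + (81,4)
step 5: (4379, 216)  from 19·(223,11) + (142,7)
step 6: (4602, 227)  from 1·(4379,216) + (223,11)
step 7: (8981, 443)  from 1·(4602,227) + (4379,216)
step 8: (13583, 670)  from 1·(8981,443) + (4602,227)
step 9: (49730, 2453)  from 3·(13583,670) + (8981,443)
→ (49730, 2453).  Check: 49730²=2473072900, 411·2453²=2473072899, difference 1.

49730 2453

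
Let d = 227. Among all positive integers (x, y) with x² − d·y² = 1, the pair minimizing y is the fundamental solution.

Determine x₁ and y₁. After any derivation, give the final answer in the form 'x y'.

226 15

√227 = [15; 15,30, …], period ℓ=2 (even) → k=1
step 0: (15, 1)  from 15·(1,0) + (0,1)
step 1: (226, 15)  from 15·(15,1) + (1,0)
(x₁, y₁) = (226, 15);  226² − 227·15² = 1 ✓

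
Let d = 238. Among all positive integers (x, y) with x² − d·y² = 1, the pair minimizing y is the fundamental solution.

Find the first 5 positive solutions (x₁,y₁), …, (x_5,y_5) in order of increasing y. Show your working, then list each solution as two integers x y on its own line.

11663 756
272051137 17634456
6345864809999 411341319900
148023642285985537 9594947610352944
3452799473617033826063 223811747547751451844

√238 → a₀=15, period (2,2,1,14,1,2,2,30); ℓ=8 even so k=7
k=0  a_k=15  p_k/q_k = 15/1
k=1  a_k=2  p_k/q_k = 31/2
k=2  a_k=2  p_k/q_k = 77/5
k=3  a_k=1  p_k/q_k = 108/7
k=4  a_k=14  p_k/q_k = 1589/103
…
k=6  a_k=2  p_k/q_k = 4983/323
k=7  a_k=2  p_k/q_k = 11663/756
fundamental: x₁=11663, y₁=756  (since 136025569 − 238·571536 = 1)
(11663+756√238)^2 = 272051137 + 17634456√238
(11663+756√238)^3 = 6345864809999 + 411341319900√238
(11663+756√238)^4 = 148023642285985537 + 9594947610352944√238
(11663+756√238)^5 = 3452799473617033826063 + 223811747547751451844√238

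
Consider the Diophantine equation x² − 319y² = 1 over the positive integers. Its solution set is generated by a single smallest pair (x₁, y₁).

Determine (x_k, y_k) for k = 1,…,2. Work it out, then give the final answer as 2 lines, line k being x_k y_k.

√319 = [17; 1,6,5,1,4,…,6,1,34, …], period ℓ=14 (even) → k=13
step 0: (17, 1)  from 17·(1,0) + (0,1)
…
step 3: (643, 36)  from 5·(125,7) + (18,1)
step 4: (768, 43)  from 1·(643,36) + (125,7)
…
step 7: (15628, 875)  from 1·(11913,667) + (3715,208)
…
step 12: (11102899, 621643)  from 6·(1798881,100718) + (309613,17335)
step 13: (12901780, 722361)  from 1·(11102899,621643) + (1798881,100718)
(x₁, y₁) = (12901780, 722361);  12901780² − 319·722361² = 1 ✓
n=2: (12901780,722361)∘(12901780,722361) = (12901780·12901780+319·722361·722361, 12901780·722361+722361·12901780) = (332911854336799,18639485405160)

12901780 722361
332911854336799 18639485405160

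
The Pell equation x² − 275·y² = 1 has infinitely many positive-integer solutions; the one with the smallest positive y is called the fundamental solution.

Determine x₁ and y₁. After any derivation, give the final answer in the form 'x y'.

199 12

d=275: √d = [16; 1,1,2,1,1,32] (ℓ=6, even), read p_5/q_5
k=0  a_k=16  p_k/q_k = 16/1
k=1  a_k=1  p_k/q_k = 17/1
k=2  a_k=1  p_k/q_k = 33/2
k=3  a_k=2  p_k/q_k = 83/5
k=4  a_k=1  p_k/q_k = 116/7
k=5  a_k=1  p_k/q_k = 199/12
fundamental: x₁=199, y₁=12  (since 39601 − 275·144 = 1)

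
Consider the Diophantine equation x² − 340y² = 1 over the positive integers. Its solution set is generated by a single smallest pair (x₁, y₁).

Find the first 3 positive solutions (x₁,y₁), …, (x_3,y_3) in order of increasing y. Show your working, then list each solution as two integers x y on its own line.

d=340: √d = [18; 2,3,1,1,1,…,3,2,36] (ℓ=14, even), read p_13/q_13
a_0=18:  p_0=18·1+0=18,  q_0=18·0+1=1
a_1=2:  p_1=2·18+1=37,  q_1=2·1+0=2
a_2=3:  p_2=3·37+18=129,  q_2=3·2+1=7
…
a_5=1:  p_5=1·295+166=461,  q_5=1·16+9=25
a_6=1:  p_6=1·461+295=756,  q_6=1·25+16=41
…
a_11=1:  p_11=1·21039+13774=34813,  q_11=1·1141+747=1888
a_12=3:  p_12=3·34813+21039=125478,  q_12=3·1888+1141=6805
a_13=2:  p_13=2·125478+34813=285769,  q_13=2·6805+1888=15498
(x₁, y₁) = (285769, 15498);  285769² − 340·15498² = 1 ✓
(x_2, y_2) = (285769·285769 + 340·15498·15498, 285769·15498 + 15498·285769) = (163327842721, 8857695924)
(x_3, y_3) = (285769·163327842721 + 340·15498·8857695924, 285769·8857695924 + 15498·163327842721) = (93348068572789129, 5062509812995614)

285769 15498
163327842721 8857695924
93348068572789129 5062509812995614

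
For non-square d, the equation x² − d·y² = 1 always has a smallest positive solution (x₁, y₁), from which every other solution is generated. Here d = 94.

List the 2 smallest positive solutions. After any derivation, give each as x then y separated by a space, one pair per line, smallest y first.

√94 → a₀=9, period (1,2,3,1,1,…,2,1,18); ℓ=16 even so k=15
a_0=9:  p_0=9·1+0=9,  q_0=9·0+1=1
a_1=1:  p_1=1·9+1=10,  q_1=1·1+0=1
…
a_5=1:  p_5=1·126+97=223,  q_5=1·13+10=23
…
a_7=1:  p_7=1·1241+223=1464,  q_7=1·128+23=151
…
a_11=1:  p_11=1·85038+14417=99455,  q_11=1·8771+1487=10258
a_12=1:  p_12=1·99455+85038=184493,  q_12=1·10258+8771=19029
…
a_14=2:  p_14=2·652934+184493=1490361,  q_14=2·67345+19029=153719
a_15=1:  p_15=1·1490361+652934=2143295,  q_15=1·153719+67345=221064
fundamental: x₁=2143295, y₁=221064  (since 4593713457025 − 94·48869292096 = 1)
(2143295+221064√94)^2 = 9187426914049 + 947610731760√94

2143295 221064
9187426914049 947610731760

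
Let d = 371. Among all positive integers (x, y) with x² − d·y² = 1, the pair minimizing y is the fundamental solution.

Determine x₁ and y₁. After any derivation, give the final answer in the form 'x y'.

[19; 3,1,4,1,3,38] for √371; ℓ=6 ⇒ convergent index 5
i=0: a=19 ⇒ p=19, q=1
i=1: a=3 ⇒ p=58, q=3
i=2: a=1 ⇒ p=77, q=4
i=3: a=4 ⇒ p=366, q=19
i=4: a=1 ⇒ p=443, q=23
i=5: a=3 ⇒ p=1695, q=88
(x₁, y₁) = (1695, 88);  1695² − 371·88² = 1 ✓

1695 88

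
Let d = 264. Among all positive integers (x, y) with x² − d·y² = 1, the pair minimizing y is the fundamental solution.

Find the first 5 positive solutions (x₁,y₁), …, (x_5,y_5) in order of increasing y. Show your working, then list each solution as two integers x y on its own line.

[16; 4,32] for √264; ℓ=2 ⇒ convergent index 1
step 0: (16, 1)  from 16·(1,0) + (0,1)
step 1: (65, 4)  from 4·(16,1) + (1,0)
(x₁, y₁) = (65, 4);  65² − 264·4² = 1 ✓
n=2: (65,4)∘(65,4) = (65·65+264·4·4, 65·4+4·65) = (8449,520)
n=3: (8449,520)∘(65,4) = (65·8449+264·4·520, 65·520+4·8449) = (1098305,67596)
n=4: (1098305,67596)∘(65,4) = (65·1098305+264·4·67596, 65·67596+4·1098305) = (142771201,8786960)
n=5: (142771201,8786960)∘(65,4) = (65·142771201+264·4·8786960, 65·8786960+4·142771201) = (18559157825,1142237204)

65 4
8449 520
1098305 67596
142771201 8786960
18559157825 1142237204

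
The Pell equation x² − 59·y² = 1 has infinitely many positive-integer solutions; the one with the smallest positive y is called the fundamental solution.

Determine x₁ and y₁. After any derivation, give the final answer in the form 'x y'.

530 69

d=59: √d = [7; 1,2,7,2,1,14] (ℓ=6, even), read p_5/q_5
a_0=7:  p_0=7·1+0=7,  q_0=7·0+1=1
…
a_2=2:  p_2=2·8+7=23,  q_2=2·1+1=3
…
a_4=2:  p_4=2·169+23=361,  q_4=2·22+3=47
a_5=1:  p_5=1·361+169=530,  q_5=1·47+22=69
→ (530, 69).  Check: 530²=280900, 59·69²=280899, difference 1.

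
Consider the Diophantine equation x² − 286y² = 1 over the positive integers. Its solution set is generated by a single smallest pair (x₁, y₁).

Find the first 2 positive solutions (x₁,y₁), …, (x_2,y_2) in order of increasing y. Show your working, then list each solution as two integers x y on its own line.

561835 33222
631317134449 37330564740

√286 = [16; 1,10,3,3,2,3,3,10,1,32, …], period ℓ=10 (even) → k=9
step 0: (16, 1)  from 16·(1,0) + (0,1)
step 1: (17, 1)  from 1·(16,1) + (1,0)
step 2: (186, 11)  from 10·(17,1) + (16,1)
step 3: (575, 34)  from 3·(186,11) + (17,1)
step 4: (1911, 113)  from 3·(575,34) + (186,11)
step 5: (4397, 260)  from 2·(1911,113) + (575,34)
step 6: (15102, 893)  from 3·(4397,260) + (1911,113)
step 7: (49703, 2939)  from 3·(15102,893) + (4397,260)
step 8: (512132, 30283)  from 10·(49703,2939) + (15102,893)
step 9: (561835, 33222)  from 1·(512132,30283) + (49703,2939)
fundamental: x₁=561835, y₁=33222  (since 315658567225 − 286·1103701284 = 1)
n=2: (561835,33222)∘(561835,33222) = (561835·561835+286·33222·33222, 561835·33222+33222·561835) = (631317134449,37330564740)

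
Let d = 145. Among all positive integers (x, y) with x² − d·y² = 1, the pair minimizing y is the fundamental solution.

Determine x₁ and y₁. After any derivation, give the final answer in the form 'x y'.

d=145: √d = [12; 24] (ℓ=1, odd), read p_1/q_1
k=0  a_k=12  p_k/q_k = 12/1
k=1  a_k=24  p_k/q_k = 289/24
→ (289, 24).  Check: 289²=83521, 145·24²=83520, difference 1.

289 24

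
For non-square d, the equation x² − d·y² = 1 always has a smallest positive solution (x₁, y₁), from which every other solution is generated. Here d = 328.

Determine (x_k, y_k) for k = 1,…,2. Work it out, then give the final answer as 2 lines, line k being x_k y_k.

163 9
53137 2934

d=328: √d = [18; 9,36] (ℓ=2, even), read p_1/q_1
i=0: a=18 ⇒ p=18, q=1
i=1: a=9 ⇒ p=163, q=9
fundamental: x₁=163, y₁=9  (since 26569 − 328·81 = 1)
(x_2, y_2) = (163·163 + 328·9·9, 163·9 + 9·163) = (53137, 2934)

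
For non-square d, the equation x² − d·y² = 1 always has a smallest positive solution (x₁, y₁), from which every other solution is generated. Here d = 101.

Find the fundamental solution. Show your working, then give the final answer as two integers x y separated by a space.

[10; 20] for √101; ℓ=1 ⇒ convergent index 1
k=0  a_k=10  p_k/q_k = 10/1
k=1  a_k=20  p_k/q_k = 201/20
fundamental: x₁=201, y₁=20  (since 40401 − 101·400 = 1)

201 20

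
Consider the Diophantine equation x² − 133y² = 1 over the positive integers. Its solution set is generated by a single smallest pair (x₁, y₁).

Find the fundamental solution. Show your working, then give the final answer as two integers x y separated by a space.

2588599 224460

d=133: √d = [11; 1,1,7,5,1,…,1,1,22] (ℓ=16, even), read p_15/q_15
i=0: a=11 ⇒ p=11, q=1
…
i=3: a=7 ⇒ p=173, q=15
i=4: a=5 ⇒ p=888, q=77
…
i=6: a=1 ⇒ p=1949, q=169
i=7: a=1 ⇒ p=3010, q=261
i=8: a=2 ⇒ p=7969, q=691
…
i=10: a=1 ⇒ p=18948, q=1643
…
i=12: a=5 ⇒ p=168583, q=14618
i=13: a=7 ⇒ p=1210008, q=104921
i=14: a=1 ⇒ p=1378591, q=119539
i=15: a=1 ⇒ p=2588599, q=224460
→ (2588599, 224460).  Check: 2588599²=6700844782801, 133·224460²=6700844782800, difference 1.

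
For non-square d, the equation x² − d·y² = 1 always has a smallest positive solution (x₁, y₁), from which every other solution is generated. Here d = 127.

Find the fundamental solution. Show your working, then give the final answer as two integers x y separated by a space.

[11; 3,1,2,2,7,11,7,2,2,1,3,22] for √127; ℓ=12 ⇒ convergent index 11
i=0: a=11 ⇒ p=11, q=1
…
i=2: a=1 ⇒ p=45, q=4
…
i=4: a=2 ⇒ p=293, q=26
i=5: a=7 ⇒ p=2175, q=193
…
i=7: a=7 ⇒ p=171701, q=15236
i=8: a=2 ⇒ p=367620, q=32621
…
i=10: a=1 ⇒ p=1274561, q=113099
i=11: a=3 ⇒ p=4730624, q=419775
→ (4730624, 419775).  Check: 4730624²=22378803429376, 127·419775²=22378803429375, difference 1.

4730624 419775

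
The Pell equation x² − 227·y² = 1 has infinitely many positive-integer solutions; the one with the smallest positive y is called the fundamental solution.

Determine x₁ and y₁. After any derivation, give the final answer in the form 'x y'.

226 15

√227 → a₀=15, period (15,30); ℓ=2 even so k=1
i=0: a=15 ⇒ p=15, q=1
i=1: a=15 ⇒ p=226, q=15
(x₁, y₁) = (226, 15);  226² − 227·15² = 1 ✓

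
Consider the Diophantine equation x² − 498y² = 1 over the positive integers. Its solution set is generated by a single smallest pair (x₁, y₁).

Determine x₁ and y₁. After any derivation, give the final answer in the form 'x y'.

179777 8056

√498 = [22; 3,6,22,6,3,44, …], period ℓ=6 (even) → k=5
a_0=22:  p_0=22·1+0=22,  q_0=22·0+1=1
…
a_3=22:  p_3=22·424+67=9395,  q_3=22·19+3=421
a_4=6:  p_4=6·9395+424=56794,  q_4=6·421+19=2545
a_5=3:  p_5=3·56794+9395=179777,  q_5=3·2545+421=8056
(x₁, y₁) = (179777, 8056);  179777² − 498·8056² = 1 ✓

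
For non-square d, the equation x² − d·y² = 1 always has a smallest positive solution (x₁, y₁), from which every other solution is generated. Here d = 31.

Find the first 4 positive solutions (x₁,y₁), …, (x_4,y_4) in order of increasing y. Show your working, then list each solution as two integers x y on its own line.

√31 → a₀=5, period (1,1,3,5,3,1,1,10); ℓ=8 even so k=7
a_0=5:  p_0=5·1+0=5,  q_0=5·0+1=1
a_1=1:  p_1=1·5+1=6,  q_1=1·1+0=1
…
a_5=3:  p_5=3·206+39=657,  q_5=3·37+7=118
a_6=1:  p_6=1·657+206=863,  q_6=1·118+37=155
a_7=1:  p_7=1·863+657=1520,  q_7=1·155+118=273
(x₁, y₁) = (1520, 273);  1520² − 31·273² = 1 ✓
(1520+273√31)^2 = 4620799 + 829920√31
(1520+273√31)^3 = 14047227440 + 2522956527√31
(1520+273√31)^4 = 42703566796801 + 7669787012160√31

1520 273
4620799 829920
14047227440 2522956527
42703566796801 7669787012160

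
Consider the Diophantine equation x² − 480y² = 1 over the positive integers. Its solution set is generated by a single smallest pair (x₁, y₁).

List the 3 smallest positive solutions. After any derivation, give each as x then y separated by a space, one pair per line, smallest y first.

241 11
116161 5302
55989361 2555553

√480 = [21; 1,9,1,42, …], period ℓ=4 (even) → k=3
a_0=21:  p_0=21·1+0=21,  q_0=21·0+1=1
a_1=1:  p_1=1·21+1=22,  q_1=1·1+0=1
a_2=9:  p_2=9·22+21=219,  q_2=9·1+1=10
a_3=1:  p_3=1·219+22=241,  q_3=1·10+1=11
→ (241, 11).  Check: 241²=58081, 480·11²=58080, difference 1.
k=2:  x_2 = 241·241+480·11·11 = 116161,  y_2 = 241·11+11·241 = 5302
k=3:  x_3 = 241·116161+480·11·5302 = 55989361,  y_3 = 241·5302+11·116161 = 2555553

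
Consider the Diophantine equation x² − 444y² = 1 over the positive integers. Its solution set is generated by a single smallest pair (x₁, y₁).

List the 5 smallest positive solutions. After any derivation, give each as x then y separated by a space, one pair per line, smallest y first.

295 14
174049 8260
102688615 4873386
60586108801 2875289480
35745701503975 1696415919814

√444 → a₀=21, period (14,42); ℓ=2 even so k=1
i=0: a=21 ⇒ p=21, q=1
i=1: a=14 ⇒ p=295, q=14
(x₁, y₁) = (295, 14);  295² − 444·14² = 1 ✓
n=2: (295,14)∘(295,14) = (295·295+444·14·14, 295·14+14·295) = (174049,8260)
n=3: (174049,8260)∘(295,14) = (295·174049+444·14·8260, 295·8260+14·174049) = (102688615,4873386)
n=4: (102688615,4873386)∘(295,14) = (295·102688615+444·14·4873386, 295·4873386+14·102688615) = (60586108801,2875289480)
n=5: (60586108801,2875289480)∘(295,14) = (295·60586108801+444·14·2875289480, 295·2875289480+14·60586108801) = (35745701503975,1696415919814)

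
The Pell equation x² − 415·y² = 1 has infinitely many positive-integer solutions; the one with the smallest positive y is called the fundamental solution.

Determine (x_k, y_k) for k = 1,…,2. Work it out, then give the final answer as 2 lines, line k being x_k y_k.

18412804 903849
678062702284831 33284788965192

d=415: √d = [20; 2,1,2,4,6,…,1,2,40] (ℓ=16, even), read p_15/q_15
step 0: (20, 1)  from 20·(1,0) + (0,1)
step 1: (41, 2)  from 2·(20,1) + (1,0)
…
step 3: (163, 8)  from 2·(61,3) + (41,2)
…
step 5: (4441, 218)  from 6·(713,35) + (163,8)
step 6: (5154, 253)  from 1·(4441,218) + (713,35)
step 7: (9595, 471)  from 1·(5154,253) + (4441,218)
…
step 12: (2110961, 103623)  from 4·(508372,24955) + (77473,3803)
…
step 14: (6841255, 335824)  from 1·(4730294,232201) + (2110961,103623)
step 15: (18412804, 903849)  from 2·(6841255,335824) + (4730294,232201)
fundamental: x₁=18412804, y₁=903849  (since 339031351142416 − 415·816943014801 = 1)
n=2: (18412804,903849)∘(18412804,903849) = (18412804·18412804+415·903849·903849, 18412804·903849+903849·18412804) = (678062702284831,33284788965192)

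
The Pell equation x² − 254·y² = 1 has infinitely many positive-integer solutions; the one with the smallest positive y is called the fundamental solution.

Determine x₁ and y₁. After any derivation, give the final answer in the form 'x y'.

255 16

√254 → a₀=15, period (1,14,1,30); ℓ=4 even so k=3
i=0: a=15 ⇒ p=15, q=1
i=1: a=1 ⇒ p=16, q=1
i=2: a=14 ⇒ p=239, q=15
i=3: a=1 ⇒ p=255, q=16
(x₁, y₁) = (255, 16);  255² − 254·16² = 1 ✓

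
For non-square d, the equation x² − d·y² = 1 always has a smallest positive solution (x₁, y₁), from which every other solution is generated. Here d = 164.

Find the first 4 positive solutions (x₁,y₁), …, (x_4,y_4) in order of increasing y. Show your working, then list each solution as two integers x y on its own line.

2049 160
8396801 655680
34410088449 2686976480
141012534067201 11011228959360

√164 = [12; 1,4,6,4,1,24, …], period ℓ=6 (even) → k=5
a_0=12:  p_0=12·1+0=12,  q_0=12·0+1=1
a_1=1:  p_1=1·12+1=13,  q_1=1·1+0=1
a_2=4:  p_2=4·13+12=64,  q_2=4·1+1=5
…
a_4=4:  p_4=4·397+64=1652,  q_4=4·31+5=129
a_5=1:  p_5=1·1652+397=2049,  q_5=1·129+31=160
fundamental: x₁=2049, y₁=160  (since 4198401 − 164·25600 = 1)
(x_2, y_2) = (2049·2049 + 164·160·160, 2049·160 + 160·2049) = (8396801, 655680)
(x_3, y_3) = (2049·8396801 + 164·160·655680, 2049·655680 + 160·8396801) = (34410088449, 2686976480)
(x_4, y_4) = (2049·34410088449 + 164·160·2686976480, 2049·2686976480 + 160·34410088449) = (141012534067201, 11011228959360)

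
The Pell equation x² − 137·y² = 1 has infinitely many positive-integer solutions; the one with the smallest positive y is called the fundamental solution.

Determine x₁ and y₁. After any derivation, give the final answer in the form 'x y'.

6083073 519712

√137 = [11; 1,2,2,1,1,2,2,1,22, …], period ℓ=9 (odd) → k=17
i=0: a=11 ⇒ p=11, q=1
…
i=2: a=2 ⇒ p=35, q=3
…
i=5: a=1 ⇒ p=199, q=17
i=6: a=2 ⇒ p=515, q=44
i=7: a=2 ⇒ p=1229, q=105
…
i=10: a=1 ⇒ p=41341, q=3532
…
i=13: a=1 ⇒ p=408178, q=34873
…
i=15: a=2 ⇒ p=1796332, q=153471
i=16: a=2 ⇒ p=4286741, q=366241
i=17: a=1 ⇒ p=6083073, q=519712
→ (6083073, 519712).  Check: 6083073²=37003777123329, 137·519712²=37003777123328, difference 1.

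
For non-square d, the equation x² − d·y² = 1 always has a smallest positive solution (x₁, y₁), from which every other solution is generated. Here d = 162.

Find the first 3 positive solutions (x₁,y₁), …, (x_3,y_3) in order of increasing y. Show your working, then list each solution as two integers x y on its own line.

[12; 1,2,1,2,12,2,1,2,1,24] for √162; ℓ=10 ⇒ convergent index 9
i=0: a=12 ⇒ p=12, q=1
…
i=3: a=1 ⇒ p=51, q=4
i=4: a=2 ⇒ p=140, q=11
…
i=6: a=2 ⇒ p=3602, q=283
…
i=8: a=2 ⇒ p=14268, q=1121
i=9: a=1 ⇒ p=19601, q=1540
→ (19601, 1540).  Check: 19601²=384199201, 162·1540²=384199200, difference 1.
(19601+1540√162)^2 = 768398401 + 60371080√162
(19601+1540√162)^3 = 30122754096401 + 2366667076620√162

19601 1540
768398401 60371080
30122754096401 2366667076620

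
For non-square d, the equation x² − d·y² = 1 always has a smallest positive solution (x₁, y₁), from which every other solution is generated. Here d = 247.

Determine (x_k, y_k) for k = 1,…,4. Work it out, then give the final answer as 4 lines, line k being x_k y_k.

85292 5427
14549450527 925759368
2481903468612476 157919736025485
423373021275241155457 26938580249245573872

[15; 1,2,1,1,9,1,9,1,1,2,1,30] for √247; ℓ=12 ⇒ convergent index 11
i=0: a=15 ⇒ p=15, q=1
…
i=2: a=2 ⇒ p=47, q=3
…
i=4: a=1 ⇒ p=110, q=7
…
i=7: a=9 ⇒ p=11520, q=733
i=8: a=1 ⇒ p=12683, q=807
i=9: a=1 ⇒ p=24203, q=1540
i=10: a=2 ⇒ p=61089, q=3887
i=11: a=1 ⇒ p=85292, q=5427
→ (85292, 5427).  Check: 85292²=7274725264, 247·5427²=7274725263, difference 1.
(x_2, y_2) = (85292·85292 + 247·5427·5427, 85292·5427 + 5427·85292) = (14549450527, 925759368)
(x_3, y_3) = (85292·14549450527 + 247·5427·925759368, 85292·925759368 + 5427·14549450527) = (2481903468612476, 157919736025485)
(x_4, y_4) = (85292·2481903468612476 + 247·5427·157919736025485, 85292·157919736025485 + 5427·2481903468612476) = (423373021275241155457, 26938580249245573872)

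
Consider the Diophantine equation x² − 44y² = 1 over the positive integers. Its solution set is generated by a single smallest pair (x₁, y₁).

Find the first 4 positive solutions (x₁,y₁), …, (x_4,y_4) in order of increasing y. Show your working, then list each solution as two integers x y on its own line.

d=44: √d = [6; 1,1,1,2,1,1,1,12] (ℓ=8, even), read p_7/q_7
k=0  a_k=6  p_k/q_k = 6/1
…
k=2  a_k=1  p_k/q_k = 13/2
…
k=5  a_k=1  p_k/q_k = 73/11
k=6  a_k=1  p_k/q_k = 126/19
k=7  a_k=1  p_k/q_k = 199/30
fundamental: x₁=199, y₁=30  (since 39601 − 44·900 = 1)
(199+30√44)^2 = 79201 + 11940√44
(199+30√44)^3 = 31521799 + 4752090√44
(199+30√44)^4 = 12545596801 + 1891319880√44

199 30
79201 11940
31521799 4752090
12545596801 1891319880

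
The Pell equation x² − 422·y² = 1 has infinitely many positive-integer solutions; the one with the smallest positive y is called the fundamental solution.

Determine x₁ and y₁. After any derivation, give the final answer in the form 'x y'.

√422 → a₀=20, period (1,1,5,2,1,…,1,1,40); ℓ=14 even so k=13
a_0=20:  p_0=20·1+0=20,  q_0=20·0+1=1
a_1=1:  p_1=1·20+1=21,  q_1=1·1+0=1
…
a_5=1:  p_5=1·493+226=719,  q_5=1·24+11=35
…
a_10=2:  p_10=2·217526+163807=598859,  q_10=2·10589+7974=29152
a_11=5:  p_11=5·598859+217526=3211821,  q_11=5·29152+10589=156349
a_12=1:  p_12=1·3211821+598859=3810680,  q_12=1·156349+29152=185501
a_13=1:  p_13=1·3810680+3211821=7022501,  q_13=1·185501+156349=341850
fundamental: x₁=7022501, y₁=341850  (since 49315520295001 − 422·116861422500 = 1)

7022501 341850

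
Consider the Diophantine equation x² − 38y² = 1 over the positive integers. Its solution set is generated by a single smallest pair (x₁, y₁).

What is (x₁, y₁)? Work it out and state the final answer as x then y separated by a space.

√38 = [6; 6,12, …], period ℓ=2 (even) → k=1
step 0: (6, 1)  from 6·(1,0) + (0,1)
step 1: (37, 6)  from 6·(6,1) + (1,0)
→ (37, 6).  Check: 37²=1369, 38·6²=1368, difference 1.

37 6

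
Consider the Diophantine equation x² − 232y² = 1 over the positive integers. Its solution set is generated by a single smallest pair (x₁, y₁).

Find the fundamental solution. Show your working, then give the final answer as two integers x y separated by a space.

19603 1287

d=232: √d = [15; 4,3,7,3,4,30] (ℓ=6, even), read p_5/q_5
step 0: (15, 1)  from 15·(1,0) + (0,1)
…
step 2: (198, 13)  from 3·(61,4) + (15,1)
step 3: (1447, 95)  from 7·(198,13) + (61,4)
step 4: (4539, 298)  from 3·(1447,95) + (198,13)
step 5: (19603, 1287)  from 4·(4539,298) + (1447,95)
→ (19603, 1287).  Check: 19603²=384277609, 232·1287²=384277608, difference 1.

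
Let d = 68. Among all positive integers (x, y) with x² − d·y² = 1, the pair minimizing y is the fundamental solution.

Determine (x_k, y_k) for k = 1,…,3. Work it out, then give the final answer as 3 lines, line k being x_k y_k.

√68 → a₀=8, period (4,16); ℓ=2 even so k=1
a_0=8:  p_0=8·1+0=8,  q_0=8·0+1=1
a_1=4:  p_1=4·8+1=33,  q_1=4·1+0=4
(x₁, y₁) = (33, 4);  33² − 68·4² = 1 ✓
n=2: (33,4)∘(33,4) = (33·33+68·4·4, 33·4+4·33) = (2177,264)
n=3: (2177,264)∘(33,4) = (33·2177+68·4·264, 33·264+4·2177) = (143649,17420)

33 4
2177 264
143649 17420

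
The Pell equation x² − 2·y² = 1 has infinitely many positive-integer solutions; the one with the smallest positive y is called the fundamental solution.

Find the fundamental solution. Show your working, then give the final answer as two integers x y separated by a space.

3 2

√2 = [1; 2, …], period ℓ=1 (odd) → k=1
k=0  a_k=1  p_k/q_k = 1/1
k=1  a_k=2  p_k/q_k = 3/2
→ (3, 2).  Check: 3²=9, 2·2²=8, difference 1.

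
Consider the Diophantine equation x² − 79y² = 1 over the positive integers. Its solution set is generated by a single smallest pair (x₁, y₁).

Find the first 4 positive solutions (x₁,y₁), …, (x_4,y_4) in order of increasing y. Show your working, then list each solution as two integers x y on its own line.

80 9
12799 1440
2047760 230391
327628801 36861120

d=79: √d = [8; 1,7,1,16] (ℓ=4, even), read p_3/q_3
a_0=8:  p_0=8·1+0=8,  q_0=8·0+1=1
a_1=1:  p_1=1·8+1=9,  q_1=1·1+0=1
a_2=7:  p_2=7·9+8=71,  q_2=7·1+1=8
a_3=1:  p_3=1·71+9=80,  q_3=1·8+1=9
fundamental: x₁=80, y₁=9  (since 6400 − 79·81 = 1)
(x_2, y_2) = (80·80 + 79·9·9, 80·9 + 9·80) = (12799, 1440)
(x_3, y_3) = (80·12799 + 79·9·1440, 80·1440 + 9·12799) = (2047760, 230391)
(x_4, y_4) = (80·2047760 + 79·9·230391, 80·230391 + 9·2047760) = (327628801, 36861120)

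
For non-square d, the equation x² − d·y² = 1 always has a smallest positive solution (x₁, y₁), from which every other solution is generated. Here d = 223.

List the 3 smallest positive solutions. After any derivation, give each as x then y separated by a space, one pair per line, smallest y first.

√223 → a₀=14, period (1,13,1,28); ℓ=4 even so k=3
i=0: a=14 ⇒ p=14, q=1
…
i=2: a=13 ⇒ p=209, q=14
i=3: a=1 ⇒ p=224, q=15
→ (224, 15).  Check: 224²=50176, 223·15²=50175, difference 1.
k=2:  x_2 = 224·224+223·15·15 = 100351,  y_2 = 224·15+15·224 = 6720
k=3:  x_3 = 224·100351+223·15·6720 = 44957024,  y_3 = 224·6720+15·100351 = 3010545

224 15
100351 6720
44957024 3010545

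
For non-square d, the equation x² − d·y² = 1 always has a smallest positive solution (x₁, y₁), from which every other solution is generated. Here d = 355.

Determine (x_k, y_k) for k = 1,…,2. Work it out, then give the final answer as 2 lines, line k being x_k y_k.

954809 50676
1823320452961 96771801768

d=355: √d = [18; 1,5,3,3,1,6,1,3,3,5,1,36] (ℓ=12, even), read p_11/q_11
i=0: a=18 ⇒ p=18, q=1
i=1: a=1 ⇒ p=19, q=1
i=2: a=5 ⇒ p=113, q=6
i=3: a=3 ⇒ p=358, q=19
i=4: a=3 ⇒ p=1187, q=63
i=5: a=1 ⇒ p=1545, q=82
i=6: a=6 ⇒ p=10457, q=555
…
i=8: a=3 ⇒ p=46463, q=2466
…
i=10: a=5 ⇒ p=803418, q=42641
i=11: a=1 ⇒ p=954809, q=50676
→ (954809, 50676).  Check: 954809²=911660226481, 355·50676²=911660226480, difference 1.
(954809+50676√355)^2 = 1823320452961 + 96771801768√355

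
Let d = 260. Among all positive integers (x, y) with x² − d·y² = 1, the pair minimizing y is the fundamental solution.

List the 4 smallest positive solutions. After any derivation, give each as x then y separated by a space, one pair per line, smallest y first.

129 8
33281 2064
8586369 532504
2215249921 137383968

√260 → a₀=16, period (8,32); ℓ=2 even so k=1
step 0: (16, 1)  from 16·(1,0) + (0,1)
step 1: (129, 8)  from 8·(16,1) + (1,0)
→ (129, 8).  Check: 129²=16641, 260·8²=16640, difference 1.
(129+8√260)^2 = 33281 + 2064√260
(129+8√260)^3 = 8586369 + 532504√260
(129+8√260)^4 = 2215249921 + 137383968√260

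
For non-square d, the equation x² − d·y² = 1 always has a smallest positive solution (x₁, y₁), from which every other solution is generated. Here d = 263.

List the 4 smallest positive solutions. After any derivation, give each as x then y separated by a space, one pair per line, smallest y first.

139128 8579
38713200767 2387158224
10772180392483224 664241098768765
2997423827252098776577 184829071176614315616

d=263: √d = [16; 4,1,1,1,1,15,1,1,1,1,4,32] (ℓ=12, even), read p_11/q_11
k=0  a_k=16  p_k/q_k = 16/1
…
k=2  a_k=1  p_k/q_k = 81/5
k=3  a_k=1  p_k/q_k = 146/9
…
k=5  a_k=1  p_k/q_k = 373/23
…
k=7  a_k=1  p_k/q_k = 6195/382
k=8  a_k=1  p_k/q_k = 12017/741
k=9  a_k=1  p_k/q_k = 18212/1123
k=10  a_k=1  p_k/q_k = 30229/1864
k=11  a_k=4  p_k/q_k = 139128/8579
→ (139128, 8579).  Check: 139128²=19356600384, 263·8579²=19356600383, difference 1.
(139128+8579√263)^2 = 38713200767 + 2387158224√263
(139128+8579√263)^3 = 10772180392483224 + 664241098768765√263
(139128+8579√263)^4 = 2997423827252098776577 + 184829071176614315616√263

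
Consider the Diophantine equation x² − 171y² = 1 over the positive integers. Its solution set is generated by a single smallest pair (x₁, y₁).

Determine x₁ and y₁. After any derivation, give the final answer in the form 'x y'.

d=171: √d = [13; 13,26] (ℓ=2, even), read p_1/q_1
k=0  a_k=13  p_k/q_k = 13/1
k=1  a_k=13  p_k/q_k = 170/13
fundamental: x₁=170, y₁=13  (since 28900 − 171·169 = 1)

170 13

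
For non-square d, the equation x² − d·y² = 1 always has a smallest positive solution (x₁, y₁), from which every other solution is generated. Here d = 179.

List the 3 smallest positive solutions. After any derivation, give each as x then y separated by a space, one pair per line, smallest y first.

[13; 2,1,1,1,3,…,1,2,26] for √179; ℓ=14 ⇒ convergent index 13
k=0  a_k=13  p_k/q_k = 13/1
…
k=2  a_k=1  p_k/q_k = 40/3
k=3  a_k=1  p_k/q_k = 67/5
k=4  a_k=1  p_k/q_k = 107/8
…
k=6  a_k=5  p_k/q_k = 2047/153
k=7  a_k=13  p_k/q_k = 26999/2018
k=8  a_k=5  p_k/q_k = 137042/10243
…
k=11  a_k=1  p_k/q_k = 1013292/75737
k=12  a_k=1  p_k/q_k = 1588459/118727
k=13  a_k=2  p_k/q_k = 4190210/313191
→ (4190210, 313191).  Check: 4190210²=17557859844100, 179·313191²=17557859844099, difference 1.
k=2:  x_2 = 4190210·4190210+179·313191·313191 = 35115719688199,  y_2 = 4190210·313191+313191·4190210 = 2624672120220
k=3:  x_3 = 4190210·35115719688199+179·313191·2624672120220 = 294284479589372473370,  y_3 = 4190210·2624672120220+313191·35115719688199 = 21995854729733779209

4190210 313191
35115719688199 2624672120220
294284479589372473370 21995854729733779209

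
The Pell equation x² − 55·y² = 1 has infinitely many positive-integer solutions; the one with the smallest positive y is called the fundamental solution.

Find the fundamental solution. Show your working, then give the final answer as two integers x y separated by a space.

[7; 2,2,2,14] for √55; ℓ=4 ⇒ convergent index 3
k=0  a_k=7  p_k/q_k = 7/1
…
k=2  a_k=2  p_k/q_k = 37/5
k=3  a_k=2  p_k/q_k = 89/12
→ (89, 12).  Check: 89²=7921, 55·12²=7920, difference 1.

89 12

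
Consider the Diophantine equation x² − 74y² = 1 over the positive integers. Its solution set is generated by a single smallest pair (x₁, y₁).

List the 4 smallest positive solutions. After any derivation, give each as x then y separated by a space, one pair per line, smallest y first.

3699 430
27365201 3181140
202447753299 23534073290
1497708451540801 174105071018280

√74 = [8; 1,1,1,1,16, …], period ℓ=5 (odd) → k=9
k=0  a_k=8  p_k/q_k = 8/1
…
k=2  a_k=1  p_k/q_k = 17/2
…
k=4  a_k=1  p_k/q_k = 43/5
…
k=7  a_k=1  p_k/q_k = 1471/171
k=8  a_k=1  p_k/q_k = 2228/259
k=9  a_k=1  p_k/q_k = 3699/430
→ (3699, 430).  Check: 3699²=13682601, 74·430²=13682600, difference 1.
(3699+430√74)^2 = 27365201 + 3181140√74
(3699+430√74)^3 = 202447753299 + 23534073290√74
(3699+430√74)^4 = 1497708451540801 + 174105071018280√74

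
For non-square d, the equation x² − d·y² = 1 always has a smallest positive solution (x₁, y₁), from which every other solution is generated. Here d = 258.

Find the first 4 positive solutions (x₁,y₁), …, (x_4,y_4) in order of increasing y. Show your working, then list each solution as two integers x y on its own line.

√258 = [16; 16,32, …], period ℓ=2 (even) → k=1
k=0  a_k=16  p_k/q_k = 16/1
k=1  a_k=16  p_k/q_k = 257/16
→ (257, 16).  Check: 257²=66049, 258·16²=66048, difference 1.
n=2: (257,16)∘(257,16) = (257·257+258·16·16, 257·16+16·257) = (132097,8224)
n=3: (132097,8224)∘(257,16) = (257·132097+258·16·8224, 257·8224+16·132097) = (67897601,4227120)
n=4: (67897601,4227120)∘(257,16) = (257·67897601+258·16·4227120, 257·4227120+16·67897601) = (34899234817,2172731456)

257 16
132097 8224
67897601 4227120
34899234817 2172731456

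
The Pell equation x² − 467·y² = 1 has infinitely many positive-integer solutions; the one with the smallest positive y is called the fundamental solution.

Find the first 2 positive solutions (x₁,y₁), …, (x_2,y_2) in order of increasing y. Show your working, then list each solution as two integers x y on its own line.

1625626 75225
5285319783751 244575431700

√467 → a₀=21, period (1,1,1,1,3,…,1,1,42); ℓ=14 even so k=13
k=0  a_k=21  p_k/q_k = 21/1
…
k=3  a_k=1  p_k/q_k = 65/3
k=4  a_k=1  p_k/q_k = 108/5
k=5  a_k=3  p_k/q_k = 389/18
k=6  a_k=3  p_k/q_k = 1275/59
k=7  a_k=21  p_k/q_k = 27164/1257
k=8  a_k=3  p_k/q_k = 82767/3830
…
k=10  a_k=1  p_k/q_k = 358232/16577
k=11  a_k=1  p_k/q_k = 633697/29324
k=12  a_k=1  p_k/q_k = 991929/45901
k=13  a_k=1  p_k/q_k = 1625626/75225
(x₁, y₁) = (1625626, 75225);  1625626² − 467·75225² = 1 ✓
(x_2, y_2) = (1625626·1625626 + 467·75225·75225, 1625626·75225 + 75225·1625626) = (5285319783751, 244575431700)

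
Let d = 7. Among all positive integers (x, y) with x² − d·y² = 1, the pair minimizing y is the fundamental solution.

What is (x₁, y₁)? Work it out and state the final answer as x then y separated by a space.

8 3

√7 = [2; 1,1,1,4, …], period ℓ=4 (even) → k=3
k=0  a_k=2  p_k/q_k = 2/1
…
k=2  a_k=1  p_k/q_k = 5/2
k=3  a_k=1  p_k/q_k = 8/3
fundamental: x₁=8, y₁=3  (since 64 − 7·9 = 1)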